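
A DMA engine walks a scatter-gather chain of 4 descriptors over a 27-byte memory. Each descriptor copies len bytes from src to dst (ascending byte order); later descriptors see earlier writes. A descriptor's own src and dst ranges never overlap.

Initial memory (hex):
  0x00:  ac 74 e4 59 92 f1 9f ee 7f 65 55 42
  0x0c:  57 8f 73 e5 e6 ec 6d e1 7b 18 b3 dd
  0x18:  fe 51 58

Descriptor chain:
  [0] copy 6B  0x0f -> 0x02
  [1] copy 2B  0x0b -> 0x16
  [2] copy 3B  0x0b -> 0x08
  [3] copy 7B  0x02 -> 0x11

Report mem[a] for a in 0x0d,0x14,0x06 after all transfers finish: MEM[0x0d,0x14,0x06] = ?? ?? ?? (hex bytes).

[0] 0x0f->0x02 len=6 : e5 e6 ec 6d e1 7b
[1] 0x0b->0x16 len=2 : 42 57
[2] 0x0b->0x08 len=3 : 42 57 8f
[3] 0x02->0x11 len=7 : e5 e6 ec 6d e1 7b 42
query mem[0x0d]=0x8f, mem[0x14]=0x6d, mem[0x06]=0xe1

MEM[0x0d,0x14,0x06] = 8f 6d e1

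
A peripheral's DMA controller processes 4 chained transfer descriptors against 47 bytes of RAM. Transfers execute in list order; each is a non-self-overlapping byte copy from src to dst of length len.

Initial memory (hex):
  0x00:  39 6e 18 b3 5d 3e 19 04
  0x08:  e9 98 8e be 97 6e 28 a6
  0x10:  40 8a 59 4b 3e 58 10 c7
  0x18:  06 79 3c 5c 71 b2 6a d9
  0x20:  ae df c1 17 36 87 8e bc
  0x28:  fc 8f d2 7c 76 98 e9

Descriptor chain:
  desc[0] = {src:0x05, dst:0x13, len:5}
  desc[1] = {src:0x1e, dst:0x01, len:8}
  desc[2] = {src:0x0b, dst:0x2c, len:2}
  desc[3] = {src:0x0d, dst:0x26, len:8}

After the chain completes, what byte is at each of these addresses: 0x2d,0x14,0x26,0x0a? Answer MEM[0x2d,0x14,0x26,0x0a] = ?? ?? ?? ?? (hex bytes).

[0] 0x05->0x13 len=5 : 3e 19 04 e9 98
[1] 0x1e->0x01 len=8 : 6a d9 ae df c1 17 36 87
[2] 0x0b->0x2c len=2 : be 97
[3] 0x0d->0x26 len=8 : 6e 28 a6 40 8a 59 3e 19
query mem[0x2d]=0x19, mem[0x14]=0x19, mem[0x26]=0x6e, mem[0x0a]=0x8e

MEM[0x2d,0x14,0x26,0x0a] = 19 19 6e 8e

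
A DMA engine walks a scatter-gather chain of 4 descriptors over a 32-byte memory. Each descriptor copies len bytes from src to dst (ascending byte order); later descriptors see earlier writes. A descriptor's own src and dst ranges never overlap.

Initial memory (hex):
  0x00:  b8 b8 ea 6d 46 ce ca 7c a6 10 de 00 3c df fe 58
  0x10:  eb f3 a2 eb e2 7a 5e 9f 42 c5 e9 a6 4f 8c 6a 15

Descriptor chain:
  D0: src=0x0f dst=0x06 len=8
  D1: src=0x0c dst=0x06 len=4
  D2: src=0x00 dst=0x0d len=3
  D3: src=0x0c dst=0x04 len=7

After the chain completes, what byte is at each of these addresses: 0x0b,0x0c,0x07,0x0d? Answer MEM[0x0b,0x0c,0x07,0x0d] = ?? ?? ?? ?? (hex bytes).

MEM[0x0b,0x0c,0x07,0x0d] = e2 7a ea b8

#0 dst[0x06+8] := {0x58,0xeb,0xf3,0xa2,0xeb,0xe2,0x7a,0x5e}
#1 dst[0x06+4] := {0x7a,0x5e,0xfe,0x58}
#2 dst[0x0d+3] := {0xb8,0xb8,0xea}
#3 dst[0x04+7] := {0x7a,0xb8,0xb8,0xea,0xeb,0xf3,0xa2}
query mem[0x0b]=0xe2, mem[0x0c]=0x7a, mem[0x07]=0xea, mem[0x0d]=0xb8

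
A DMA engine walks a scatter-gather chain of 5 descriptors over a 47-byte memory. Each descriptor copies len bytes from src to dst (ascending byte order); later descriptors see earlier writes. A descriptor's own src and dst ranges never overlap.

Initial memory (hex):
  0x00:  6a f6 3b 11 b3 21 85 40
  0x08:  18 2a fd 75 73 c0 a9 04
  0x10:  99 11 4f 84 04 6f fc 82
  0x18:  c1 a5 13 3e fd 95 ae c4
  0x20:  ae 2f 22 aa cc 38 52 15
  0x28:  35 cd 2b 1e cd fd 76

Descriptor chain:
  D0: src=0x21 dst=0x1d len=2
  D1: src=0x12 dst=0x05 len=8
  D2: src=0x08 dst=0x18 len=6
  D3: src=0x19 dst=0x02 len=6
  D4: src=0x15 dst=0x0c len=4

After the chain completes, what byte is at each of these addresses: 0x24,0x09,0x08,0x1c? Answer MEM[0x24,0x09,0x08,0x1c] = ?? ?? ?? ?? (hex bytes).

  after D0: wrote 2B at 0x1d = 2f22
  after D1: wrote 8B at 0x05 = 4f84046ffc82c1a5
  after D2: wrote 6B at 0x18 = 6ffc82c1a5c0
  after D3: wrote 6B at 0x02 = fc82c1a5c022
  after D4: wrote 4B at 0x0c = 6ffc826f
query mem[0x24]=0xcc, mem[0x09]=0xfc, mem[0x08]=0x6f, mem[0x1c]=0xa5

MEM[0x24,0x09,0x08,0x1c] = cc fc 6f a5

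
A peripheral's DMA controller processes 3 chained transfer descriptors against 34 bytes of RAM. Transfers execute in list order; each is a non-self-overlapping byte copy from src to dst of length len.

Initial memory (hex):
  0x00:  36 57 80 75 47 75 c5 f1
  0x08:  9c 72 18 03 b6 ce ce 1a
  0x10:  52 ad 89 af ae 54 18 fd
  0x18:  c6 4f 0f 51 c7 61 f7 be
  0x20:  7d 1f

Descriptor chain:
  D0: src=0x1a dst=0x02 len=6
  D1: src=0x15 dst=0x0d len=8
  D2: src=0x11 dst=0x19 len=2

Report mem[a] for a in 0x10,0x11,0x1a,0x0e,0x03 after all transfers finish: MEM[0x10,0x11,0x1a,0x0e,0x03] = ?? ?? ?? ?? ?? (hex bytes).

MEM[0x10,0x11,0x1a,0x0e,0x03] = c6 4f 0f 18 51

#0 dst[0x02+6] := {0x0f,0x51,0xc7,0x61,0xf7,0xbe}
#1 dst[0x0d+8] := {0x54,0x18,0xfd,0xc6,0x4f,0x0f,0x51,0xc7}
#2 dst[0x19+2] := {0x4f,0x0f}
query mem[0x10]=0xc6, mem[0x11]=0x4f, mem[0x1a]=0x0f, mem[0x0e]=0x18, mem[0x03]=0x51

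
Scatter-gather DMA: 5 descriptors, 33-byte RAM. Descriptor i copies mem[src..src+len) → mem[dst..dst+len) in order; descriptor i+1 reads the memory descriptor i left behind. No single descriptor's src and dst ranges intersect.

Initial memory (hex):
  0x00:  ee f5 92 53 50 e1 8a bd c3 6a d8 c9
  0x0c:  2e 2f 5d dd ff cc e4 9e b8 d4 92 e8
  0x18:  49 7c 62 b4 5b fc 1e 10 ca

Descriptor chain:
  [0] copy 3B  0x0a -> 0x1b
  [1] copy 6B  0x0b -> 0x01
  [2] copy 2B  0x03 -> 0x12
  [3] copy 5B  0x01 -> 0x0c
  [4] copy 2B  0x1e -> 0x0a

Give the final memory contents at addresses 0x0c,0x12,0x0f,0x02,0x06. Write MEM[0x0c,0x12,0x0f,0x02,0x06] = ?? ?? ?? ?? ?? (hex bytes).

MEM[0x0c,0x12,0x0f,0x02,0x06] = c9 2f 5d 2e ff

#0 dst[0x1b+3] := {0xd8,0xc9,0x2e}
#1 dst[0x01+6] := {0xc9,0x2e,0x2f,0x5d,0xdd,0xff}
#2 dst[0x12+2] := {0x2f,0x5d}
#3 dst[0x0c+5] := {0xc9,0x2e,0x2f,0x5d,0xdd}
#4 dst[0x0a+2] := {0x1e,0x10}
query mem[0x0c]=0xc9, mem[0x12]=0x2f, mem[0x0f]=0x5d, mem[0x02]=0x2e, mem[0x06]=0xff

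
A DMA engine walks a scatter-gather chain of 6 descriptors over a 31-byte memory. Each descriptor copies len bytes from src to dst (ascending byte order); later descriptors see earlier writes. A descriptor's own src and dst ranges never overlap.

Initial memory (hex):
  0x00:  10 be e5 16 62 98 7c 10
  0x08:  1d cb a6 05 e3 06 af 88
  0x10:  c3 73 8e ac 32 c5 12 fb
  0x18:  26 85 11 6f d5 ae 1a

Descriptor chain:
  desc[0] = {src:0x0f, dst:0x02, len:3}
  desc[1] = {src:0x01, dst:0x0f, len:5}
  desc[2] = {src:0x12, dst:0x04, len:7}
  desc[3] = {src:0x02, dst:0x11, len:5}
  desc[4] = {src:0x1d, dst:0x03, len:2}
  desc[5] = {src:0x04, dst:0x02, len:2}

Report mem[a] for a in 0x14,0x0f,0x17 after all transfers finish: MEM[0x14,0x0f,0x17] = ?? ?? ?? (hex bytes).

MEM[0x14,0x0f,0x17] = 98 be fb

  after D0: wrote 3B at 0x02 = 88c373
  after D1: wrote 5B at 0x0f = be88c37398
  after D2: wrote 7B at 0x04 = 739832c512fb26
  after D3: wrote 5B at 0x11 = 88c3739832
  after D4: wrote 2B at 0x03 = ae1a
  after D5: wrote 2B at 0x02 = 1a98
query mem[0x14]=0x98, mem[0x0f]=0xbe, mem[0x17]=0xfb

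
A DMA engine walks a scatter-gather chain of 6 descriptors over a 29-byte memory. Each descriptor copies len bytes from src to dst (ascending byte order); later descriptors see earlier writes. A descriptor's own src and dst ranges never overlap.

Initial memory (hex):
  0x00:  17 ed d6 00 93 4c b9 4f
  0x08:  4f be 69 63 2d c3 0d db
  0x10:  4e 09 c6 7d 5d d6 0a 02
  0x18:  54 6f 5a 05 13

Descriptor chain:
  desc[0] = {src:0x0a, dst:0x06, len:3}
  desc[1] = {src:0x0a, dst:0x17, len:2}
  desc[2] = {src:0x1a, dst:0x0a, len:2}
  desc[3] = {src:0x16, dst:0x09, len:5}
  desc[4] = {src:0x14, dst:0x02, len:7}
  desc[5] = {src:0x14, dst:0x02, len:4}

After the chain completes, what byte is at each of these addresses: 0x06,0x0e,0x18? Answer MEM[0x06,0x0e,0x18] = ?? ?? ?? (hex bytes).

MEM[0x06,0x0e,0x18] = 63 0d 63

#0 dst[0x06+3] := {0x69,0x63,0x2d}
#1 dst[0x17+2] := {0x69,0x63}
#2 dst[0x0a+2] := {0x5a,0x05}
#3 dst[0x09+5] := {0x0a,0x69,0x63,0x6f,0x5a}
#4 dst[0x02+7] := {0x5d,0xd6,0x0a,0x69,0x63,0x6f,0x5a}
#5 dst[0x02+4] := {0x5d,0xd6,0x0a,0x69}
query mem[0x06]=0x63, mem[0x0e]=0x0d, mem[0x18]=0x63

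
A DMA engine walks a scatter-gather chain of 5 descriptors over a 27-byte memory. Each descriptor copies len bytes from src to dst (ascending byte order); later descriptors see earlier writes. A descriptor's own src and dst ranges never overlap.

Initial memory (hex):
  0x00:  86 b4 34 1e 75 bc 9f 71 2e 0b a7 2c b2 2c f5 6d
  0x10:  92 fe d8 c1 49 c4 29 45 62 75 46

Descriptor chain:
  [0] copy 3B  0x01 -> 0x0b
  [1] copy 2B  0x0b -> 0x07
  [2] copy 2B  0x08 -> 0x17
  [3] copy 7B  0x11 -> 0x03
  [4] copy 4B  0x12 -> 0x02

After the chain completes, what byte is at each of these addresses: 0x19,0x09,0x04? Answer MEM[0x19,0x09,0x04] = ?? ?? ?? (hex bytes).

D0: mem[0x0b..0x0d] <- [b4 34 1e]
D1: mem[0x07..0x08] <- [b4 34]
D2: mem[0x17..0x18] <- [34 0b]
D3: mem[0x03..0x09] <- [fe d8 c1 49 c4 29 34]
D4: mem[0x02..0x05] <- [d8 c1 49 c4]
query mem[0x19]=0x75, mem[0x09]=0x34, mem[0x04]=0x49

MEM[0x19,0x09,0x04] = 75 34 49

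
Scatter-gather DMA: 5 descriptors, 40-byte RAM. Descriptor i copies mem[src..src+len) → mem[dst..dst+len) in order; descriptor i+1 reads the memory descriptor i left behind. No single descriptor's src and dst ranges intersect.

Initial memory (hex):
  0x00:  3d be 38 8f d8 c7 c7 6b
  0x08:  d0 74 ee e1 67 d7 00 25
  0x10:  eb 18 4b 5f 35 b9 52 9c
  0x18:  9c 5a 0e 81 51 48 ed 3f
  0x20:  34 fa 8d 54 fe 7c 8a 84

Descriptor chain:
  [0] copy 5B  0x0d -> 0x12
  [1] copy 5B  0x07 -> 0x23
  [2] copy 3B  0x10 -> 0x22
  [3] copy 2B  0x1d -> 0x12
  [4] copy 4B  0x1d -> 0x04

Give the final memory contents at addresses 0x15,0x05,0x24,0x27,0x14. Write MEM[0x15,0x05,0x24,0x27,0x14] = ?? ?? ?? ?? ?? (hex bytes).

  after D0: wrote 5B at 0x12 = d70025eb18
  after D1: wrote 5B at 0x23 = 6bd074eee1
  after D2: wrote 3B at 0x22 = eb18d7
  after D3: wrote 2B at 0x12 = 48ed
  after D4: wrote 4B at 0x04 = 48ed3f34
query mem[0x15]=0xeb, mem[0x05]=0xed, mem[0x24]=0xd7, mem[0x27]=0xe1, mem[0x14]=0x25

MEM[0x15,0x05,0x24,0x27,0x14] = eb ed d7 e1 25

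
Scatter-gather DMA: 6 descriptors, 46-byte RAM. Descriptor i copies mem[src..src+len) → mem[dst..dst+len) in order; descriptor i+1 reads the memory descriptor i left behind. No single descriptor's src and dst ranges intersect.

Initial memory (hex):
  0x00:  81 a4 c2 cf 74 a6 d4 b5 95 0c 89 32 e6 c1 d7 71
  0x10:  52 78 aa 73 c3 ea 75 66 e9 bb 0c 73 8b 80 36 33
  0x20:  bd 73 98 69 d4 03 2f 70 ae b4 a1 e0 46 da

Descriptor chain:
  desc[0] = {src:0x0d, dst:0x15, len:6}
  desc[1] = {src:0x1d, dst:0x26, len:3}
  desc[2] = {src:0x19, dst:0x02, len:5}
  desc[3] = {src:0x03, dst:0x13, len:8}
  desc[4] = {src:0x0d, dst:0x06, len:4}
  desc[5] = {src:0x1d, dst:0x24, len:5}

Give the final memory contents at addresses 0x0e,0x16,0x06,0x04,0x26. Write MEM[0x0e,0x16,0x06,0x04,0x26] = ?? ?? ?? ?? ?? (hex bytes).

#0 dst[0x15+6] := {0xc1,0xd7,0x71,0x52,0x78,0xaa}
#1 dst[0x26+3] := {0x80,0x36,0x33}
#2 dst[0x02+5] := {0x78,0xaa,0x73,0x8b,0x80}
#3 dst[0x13+8] := {0xaa,0x73,0x8b,0x80,0xb5,0x95,0x0c,0x89}
#4 dst[0x06+4] := {0xc1,0xd7,0x71,0x52}
#5 dst[0x24+5] := {0x80,0x36,0x33,0xbd,0x73}
query mem[0x0e]=0xd7, mem[0x16]=0x80, mem[0x06]=0xc1, mem[0x04]=0x73, mem[0x26]=0x33

MEM[0x0e,0x16,0x06,0x04,0x26] = d7 80 c1 73 33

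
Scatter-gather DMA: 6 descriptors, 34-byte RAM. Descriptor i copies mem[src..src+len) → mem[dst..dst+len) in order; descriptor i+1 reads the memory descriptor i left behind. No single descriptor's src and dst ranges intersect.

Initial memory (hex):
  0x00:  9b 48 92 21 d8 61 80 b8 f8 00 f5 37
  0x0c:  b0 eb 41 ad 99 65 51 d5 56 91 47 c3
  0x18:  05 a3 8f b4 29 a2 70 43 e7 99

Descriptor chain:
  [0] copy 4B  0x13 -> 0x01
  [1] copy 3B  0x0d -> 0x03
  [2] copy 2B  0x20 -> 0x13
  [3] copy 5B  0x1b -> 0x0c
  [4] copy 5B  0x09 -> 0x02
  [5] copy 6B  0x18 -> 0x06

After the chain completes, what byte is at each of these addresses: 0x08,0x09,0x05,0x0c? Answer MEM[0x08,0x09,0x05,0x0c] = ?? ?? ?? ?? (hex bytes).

MEM[0x08,0x09,0x05,0x0c] = 8f b4 b4 b4

D0: mem[0x01..0x04] <- [d5 56 91 47]
D1: mem[0x03..0x05] <- [eb 41 ad]
D2: mem[0x13..0x14] <- [e7 99]
D3: mem[0x0c..0x10] <- [b4 29 a2 70 43]
D4: mem[0x02..0x06] <- [00 f5 37 b4 29]
D5: mem[0x06..0x0b] <- [05 a3 8f b4 29 a2]
query mem[0x08]=0x8f, mem[0x09]=0xb4, mem[0x05]=0xb4, mem[0x0c]=0xb4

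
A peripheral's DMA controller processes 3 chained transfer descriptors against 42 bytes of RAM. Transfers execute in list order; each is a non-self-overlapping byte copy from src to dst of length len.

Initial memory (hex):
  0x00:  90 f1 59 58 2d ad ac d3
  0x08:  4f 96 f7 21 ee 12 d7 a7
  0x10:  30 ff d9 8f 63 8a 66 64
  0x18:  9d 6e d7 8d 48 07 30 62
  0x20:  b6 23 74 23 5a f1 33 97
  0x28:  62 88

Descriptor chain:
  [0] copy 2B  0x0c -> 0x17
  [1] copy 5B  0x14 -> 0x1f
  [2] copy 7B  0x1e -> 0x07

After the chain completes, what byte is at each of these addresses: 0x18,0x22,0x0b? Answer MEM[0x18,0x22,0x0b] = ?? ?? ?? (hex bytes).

#0 dst[0x17+2] := {0xee,0x12}
#1 dst[0x1f+5] := {0x63,0x8a,0x66,0xee,0x12}
#2 dst[0x07+7] := {0x30,0x63,0x8a,0x66,0xee,0x12,0x5a}
query mem[0x18]=0x12, mem[0x22]=0xee, mem[0x0b]=0xee

MEM[0x18,0x22,0x0b] = 12 ee ee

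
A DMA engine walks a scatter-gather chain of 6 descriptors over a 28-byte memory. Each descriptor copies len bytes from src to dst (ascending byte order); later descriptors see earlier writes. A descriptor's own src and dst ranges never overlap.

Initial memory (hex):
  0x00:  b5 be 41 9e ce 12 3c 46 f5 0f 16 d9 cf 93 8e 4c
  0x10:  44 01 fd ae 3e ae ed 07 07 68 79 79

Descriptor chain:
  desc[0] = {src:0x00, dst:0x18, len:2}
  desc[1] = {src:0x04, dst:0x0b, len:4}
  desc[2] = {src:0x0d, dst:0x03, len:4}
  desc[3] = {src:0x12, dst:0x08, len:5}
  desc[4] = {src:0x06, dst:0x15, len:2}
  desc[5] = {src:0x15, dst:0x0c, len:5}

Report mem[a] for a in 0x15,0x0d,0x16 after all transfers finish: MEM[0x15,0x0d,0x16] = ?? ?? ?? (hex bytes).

MEM[0x15,0x0d,0x16] = 44 46 46

D0: mem[0x18..0x19] <- [b5 be]
D1: mem[0x0b..0x0e] <- [ce 12 3c 46]
D2: mem[0x03..0x06] <- [3c 46 4c 44]
D3: mem[0x08..0x0c] <- [fd ae 3e ae ed]
D4: mem[0x15..0x16] <- [44 46]
D5: mem[0x0c..0x10] <- [44 46 07 b5 be]
query mem[0x15]=0x44, mem[0x0d]=0x46, mem[0x16]=0x46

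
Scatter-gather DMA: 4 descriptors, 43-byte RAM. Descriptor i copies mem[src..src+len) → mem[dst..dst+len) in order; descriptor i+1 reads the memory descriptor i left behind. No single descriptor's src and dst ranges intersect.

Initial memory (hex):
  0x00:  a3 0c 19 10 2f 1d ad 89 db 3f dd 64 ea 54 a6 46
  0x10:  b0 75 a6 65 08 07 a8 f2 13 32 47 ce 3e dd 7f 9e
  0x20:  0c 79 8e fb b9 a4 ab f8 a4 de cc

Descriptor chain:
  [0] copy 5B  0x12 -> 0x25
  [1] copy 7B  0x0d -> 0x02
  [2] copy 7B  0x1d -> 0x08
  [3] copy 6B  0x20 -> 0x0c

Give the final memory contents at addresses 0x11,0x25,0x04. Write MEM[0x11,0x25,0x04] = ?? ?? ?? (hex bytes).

MEM[0x11,0x25,0x04] = a6 a6 46

[0] 0x12->0x25 len=5 : a6 65 08 07 a8
[1] 0x0d->0x02 len=7 : 54 a6 46 b0 75 a6 65
[2] 0x1d->0x08 len=7 : dd 7f 9e 0c 79 8e fb
[3] 0x20->0x0c len=6 : 0c 79 8e fb b9 a6
query mem[0x11]=0xa6, mem[0x25]=0xa6, mem[0x04]=0x46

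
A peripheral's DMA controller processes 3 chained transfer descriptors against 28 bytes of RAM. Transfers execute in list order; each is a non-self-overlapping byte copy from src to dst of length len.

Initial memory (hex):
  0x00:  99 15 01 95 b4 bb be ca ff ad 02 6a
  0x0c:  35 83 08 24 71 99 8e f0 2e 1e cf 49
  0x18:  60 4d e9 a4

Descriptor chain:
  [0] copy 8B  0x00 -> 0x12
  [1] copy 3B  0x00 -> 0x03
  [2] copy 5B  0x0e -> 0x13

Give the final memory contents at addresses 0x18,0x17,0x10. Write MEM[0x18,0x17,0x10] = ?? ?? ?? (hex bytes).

MEM[0x18,0x17,0x10] = be 99 71

#0 dst[0x12+8] := {0x99,0x15,0x01,0x95,0xb4,0xbb,0xbe,0xca}
#1 dst[0x03+3] := {0x99,0x15,0x01}
#2 dst[0x13+5] := {0x08,0x24,0x71,0x99,0x99}
query mem[0x18]=0xbe, mem[0x17]=0x99, mem[0x10]=0x71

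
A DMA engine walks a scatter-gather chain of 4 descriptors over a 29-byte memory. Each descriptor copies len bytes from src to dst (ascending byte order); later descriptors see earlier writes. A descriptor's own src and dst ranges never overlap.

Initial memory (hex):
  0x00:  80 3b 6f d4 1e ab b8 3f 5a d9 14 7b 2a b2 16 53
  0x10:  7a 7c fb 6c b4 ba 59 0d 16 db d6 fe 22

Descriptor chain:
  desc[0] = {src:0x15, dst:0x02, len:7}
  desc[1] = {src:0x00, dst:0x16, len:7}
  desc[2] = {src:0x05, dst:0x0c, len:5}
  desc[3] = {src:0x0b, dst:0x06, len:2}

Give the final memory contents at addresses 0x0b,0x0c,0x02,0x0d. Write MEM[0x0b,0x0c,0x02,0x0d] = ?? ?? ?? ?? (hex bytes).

[0] 0x15->0x02 len=7 : ba 59 0d 16 db d6 fe
[1] 0x00->0x16 len=7 : 80 3b ba 59 0d 16 db
[2] 0x05->0x0c len=5 : 16 db d6 fe d9
[3] 0x0b->0x06 len=2 : 7b 16
query mem[0x0b]=0x7b, mem[0x0c]=0x16, mem[0x02]=0xba, mem[0x0d]=0xdb

MEM[0x0b,0x0c,0x02,0x0d] = 7b 16 ba db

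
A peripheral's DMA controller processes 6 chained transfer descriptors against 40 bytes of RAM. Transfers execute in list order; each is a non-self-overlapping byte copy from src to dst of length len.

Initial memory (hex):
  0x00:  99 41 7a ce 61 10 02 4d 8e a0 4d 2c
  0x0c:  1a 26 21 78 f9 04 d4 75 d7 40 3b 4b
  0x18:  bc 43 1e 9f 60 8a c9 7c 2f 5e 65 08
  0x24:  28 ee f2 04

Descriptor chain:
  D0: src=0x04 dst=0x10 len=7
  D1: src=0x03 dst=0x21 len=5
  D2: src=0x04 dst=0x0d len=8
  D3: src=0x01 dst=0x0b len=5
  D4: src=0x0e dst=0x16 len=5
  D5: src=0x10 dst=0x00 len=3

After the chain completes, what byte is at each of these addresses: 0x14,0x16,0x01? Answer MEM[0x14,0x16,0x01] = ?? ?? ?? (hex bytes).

MEM[0x14,0x16,0x01] = 2c 61 8e

D0: mem[0x10..0x16] <- [61 10 02 4d 8e a0 4d]
D1: mem[0x21..0x25] <- [ce 61 10 02 4d]
D2: mem[0x0d..0x14] <- [61 10 02 4d 8e a0 4d 2c]
D3: mem[0x0b..0x0f] <- [41 7a ce 61 10]
D4: mem[0x16..0x1a] <- [61 10 4d 8e a0]
D5: mem[0x00..0x02] <- [4d 8e a0]
query mem[0x14]=0x2c, mem[0x16]=0x61, mem[0x01]=0x8e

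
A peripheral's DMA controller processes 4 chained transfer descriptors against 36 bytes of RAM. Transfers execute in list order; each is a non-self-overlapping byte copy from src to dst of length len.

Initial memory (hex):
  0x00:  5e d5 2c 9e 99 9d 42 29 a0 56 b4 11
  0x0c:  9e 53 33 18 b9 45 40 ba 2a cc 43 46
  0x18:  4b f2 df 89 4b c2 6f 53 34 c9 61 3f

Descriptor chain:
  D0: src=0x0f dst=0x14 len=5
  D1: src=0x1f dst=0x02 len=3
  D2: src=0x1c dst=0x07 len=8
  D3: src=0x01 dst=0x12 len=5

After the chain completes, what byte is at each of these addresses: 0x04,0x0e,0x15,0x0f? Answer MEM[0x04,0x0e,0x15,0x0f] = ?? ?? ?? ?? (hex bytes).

MEM[0x04,0x0e,0x15,0x0f] = c9 3f c9 18

[0] 0x0f->0x14 len=5 : 18 b9 45 40 ba
[1] 0x1f->0x02 len=3 : 53 34 c9
[2] 0x1c->0x07 len=8 : 4b c2 6f 53 34 c9 61 3f
[3] 0x01->0x12 len=5 : d5 53 34 c9 9d
query mem[0x04]=0xc9, mem[0x0e]=0x3f, mem[0x15]=0xc9, mem[0x0f]=0x18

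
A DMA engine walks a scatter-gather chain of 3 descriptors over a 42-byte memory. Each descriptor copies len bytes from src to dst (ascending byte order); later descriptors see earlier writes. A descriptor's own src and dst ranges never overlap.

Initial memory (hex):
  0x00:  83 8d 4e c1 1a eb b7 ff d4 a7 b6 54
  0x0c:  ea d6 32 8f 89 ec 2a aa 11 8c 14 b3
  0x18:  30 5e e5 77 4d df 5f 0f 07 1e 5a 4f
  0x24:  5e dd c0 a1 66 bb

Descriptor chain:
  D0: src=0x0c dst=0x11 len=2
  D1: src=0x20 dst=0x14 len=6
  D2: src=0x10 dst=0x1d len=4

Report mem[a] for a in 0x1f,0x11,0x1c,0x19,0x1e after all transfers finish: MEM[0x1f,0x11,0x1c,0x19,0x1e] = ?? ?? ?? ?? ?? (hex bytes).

MEM[0x1f,0x11,0x1c,0x19,0x1e] = d6 ea 4d dd ea

#0 dst[0x11+2] := {0xea,0xd6}
#1 dst[0x14+6] := {0x07,0x1e,0x5a,0x4f,0x5e,0xdd}
#2 dst[0x1d+4] := {0x89,0xea,0xd6,0xaa}
query mem[0x1f]=0xd6, mem[0x11]=0xea, mem[0x1c]=0x4d, mem[0x19]=0xdd, mem[0x1e]=0xea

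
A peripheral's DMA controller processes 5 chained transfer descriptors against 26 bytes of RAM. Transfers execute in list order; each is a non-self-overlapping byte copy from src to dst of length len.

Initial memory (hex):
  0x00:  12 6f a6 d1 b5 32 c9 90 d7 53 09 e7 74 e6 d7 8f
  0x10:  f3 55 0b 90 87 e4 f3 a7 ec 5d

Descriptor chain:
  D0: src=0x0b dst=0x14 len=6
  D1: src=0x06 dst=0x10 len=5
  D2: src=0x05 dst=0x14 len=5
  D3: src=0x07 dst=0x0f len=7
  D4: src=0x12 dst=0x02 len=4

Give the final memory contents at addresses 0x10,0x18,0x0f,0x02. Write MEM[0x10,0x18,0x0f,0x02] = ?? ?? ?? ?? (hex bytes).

MEM[0x10,0x18,0x0f,0x02] = d7 53 90 09

[0] 0x0b->0x14 len=6 : e7 74 e6 d7 8f f3
[1] 0x06->0x10 len=5 : c9 90 d7 53 09
[2] 0x05->0x14 len=5 : 32 c9 90 d7 53
[3] 0x07->0x0f len=7 : 90 d7 53 09 e7 74 e6
[4] 0x12->0x02 len=4 : 09 e7 74 e6
query mem[0x10]=0xd7, mem[0x18]=0x53, mem[0x0f]=0x90, mem[0x02]=0x09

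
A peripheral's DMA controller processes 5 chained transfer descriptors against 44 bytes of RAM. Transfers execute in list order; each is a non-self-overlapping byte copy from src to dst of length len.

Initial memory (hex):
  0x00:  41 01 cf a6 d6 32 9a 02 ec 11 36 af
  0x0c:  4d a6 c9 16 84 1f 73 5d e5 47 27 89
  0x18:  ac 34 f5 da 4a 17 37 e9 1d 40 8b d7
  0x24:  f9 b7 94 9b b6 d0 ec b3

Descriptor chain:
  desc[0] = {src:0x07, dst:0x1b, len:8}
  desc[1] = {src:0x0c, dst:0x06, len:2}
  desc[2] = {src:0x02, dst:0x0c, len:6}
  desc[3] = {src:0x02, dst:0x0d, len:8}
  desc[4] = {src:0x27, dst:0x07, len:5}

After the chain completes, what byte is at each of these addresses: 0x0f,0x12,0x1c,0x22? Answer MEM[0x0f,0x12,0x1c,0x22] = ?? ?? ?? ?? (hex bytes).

MEM[0x0f,0x12,0x1c,0x22] = d6 a6 ec c9

  after D0: wrote 8B at 0x1b = 02ec1136af4da6c9
  after D1: wrote 2B at 0x06 = 4da6
  after D2: wrote 6B at 0x0c = cfa6d6324da6
  after D3: wrote 8B at 0x0d = cfa6d6324da6ec11
  after D4: wrote 5B at 0x07 = 9bb6d0ecb3
query mem[0x0f]=0xd6, mem[0x12]=0xa6, mem[0x1c]=0xec, mem[0x22]=0xc9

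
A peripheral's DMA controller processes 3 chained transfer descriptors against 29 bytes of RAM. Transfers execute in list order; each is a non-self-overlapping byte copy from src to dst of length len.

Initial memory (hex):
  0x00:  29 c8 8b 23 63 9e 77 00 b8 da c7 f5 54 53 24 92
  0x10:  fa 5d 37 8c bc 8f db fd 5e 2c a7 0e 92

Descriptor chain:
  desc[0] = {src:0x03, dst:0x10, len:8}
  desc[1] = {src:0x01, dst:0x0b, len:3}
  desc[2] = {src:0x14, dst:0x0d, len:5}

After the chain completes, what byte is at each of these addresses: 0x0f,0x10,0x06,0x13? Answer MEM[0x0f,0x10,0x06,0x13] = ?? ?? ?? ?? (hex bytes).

MEM[0x0f,0x10,0x06,0x13] = da c7 77 77

D0: mem[0x10..0x17] <- [23 63 9e 77 00 b8 da c7]
D1: mem[0x0b..0x0d] <- [c8 8b 23]
D2: mem[0x0d..0x11] <- [00 b8 da c7 5e]
query mem[0x0f]=0xda, mem[0x10]=0xc7, mem[0x06]=0x77, mem[0x13]=0x77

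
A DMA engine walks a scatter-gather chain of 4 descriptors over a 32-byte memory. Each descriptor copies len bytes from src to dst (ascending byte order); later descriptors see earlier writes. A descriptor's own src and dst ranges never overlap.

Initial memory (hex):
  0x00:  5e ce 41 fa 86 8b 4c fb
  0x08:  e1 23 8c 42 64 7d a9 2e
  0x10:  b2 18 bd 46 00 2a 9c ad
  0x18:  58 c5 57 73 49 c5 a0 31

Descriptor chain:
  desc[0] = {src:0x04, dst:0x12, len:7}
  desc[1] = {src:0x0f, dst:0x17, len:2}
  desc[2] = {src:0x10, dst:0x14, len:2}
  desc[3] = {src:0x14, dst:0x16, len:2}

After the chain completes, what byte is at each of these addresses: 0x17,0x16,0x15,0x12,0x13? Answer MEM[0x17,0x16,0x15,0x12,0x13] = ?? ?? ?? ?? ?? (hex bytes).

MEM[0x17,0x16,0x15,0x12,0x13] = 18 b2 18 86 8b

#0 dst[0x12+7] := {0x86,0x8b,0x4c,0xfb,0xe1,0x23,0x8c}
#1 dst[0x17+2] := {0x2e,0xb2}
#2 dst[0x14+2] := {0xb2,0x18}
#3 dst[0x16+2] := {0xb2,0x18}
query mem[0x17]=0x18, mem[0x16]=0xb2, mem[0x15]=0x18, mem[0x12]=0x86, mem[0x13]=0x8b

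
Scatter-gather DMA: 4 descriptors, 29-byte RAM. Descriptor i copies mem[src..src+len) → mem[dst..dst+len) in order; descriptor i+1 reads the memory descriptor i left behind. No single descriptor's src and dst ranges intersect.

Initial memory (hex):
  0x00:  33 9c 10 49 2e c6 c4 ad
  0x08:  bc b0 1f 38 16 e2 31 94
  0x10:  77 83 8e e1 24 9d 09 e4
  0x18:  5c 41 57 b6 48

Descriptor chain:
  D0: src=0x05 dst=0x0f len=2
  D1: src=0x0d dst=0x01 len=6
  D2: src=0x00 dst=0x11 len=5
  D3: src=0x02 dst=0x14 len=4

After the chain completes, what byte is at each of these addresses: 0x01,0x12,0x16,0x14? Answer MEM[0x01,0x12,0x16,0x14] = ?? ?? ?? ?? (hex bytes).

#0 dst[0x0f+2] := {0xc6,0xc4}
#1 dst[0x01+6] := {0xe2,0x31,0xc6,0xc4,0x83,0x8e}
#2 dst[0x11+5] := {0x33,0xe2,0x31,0xc6,0xc4}
#3 dst[0x14+4] := {0x31,0xc6,0xc4,0x83}
query mem[0x01]=0xe2, mem[0x12]=0xe2, mem[0x16]=0xc4, mem[0x14]=0x31

MEM[0x01,0x12,0x16,0x14] = e2 e2 c4 31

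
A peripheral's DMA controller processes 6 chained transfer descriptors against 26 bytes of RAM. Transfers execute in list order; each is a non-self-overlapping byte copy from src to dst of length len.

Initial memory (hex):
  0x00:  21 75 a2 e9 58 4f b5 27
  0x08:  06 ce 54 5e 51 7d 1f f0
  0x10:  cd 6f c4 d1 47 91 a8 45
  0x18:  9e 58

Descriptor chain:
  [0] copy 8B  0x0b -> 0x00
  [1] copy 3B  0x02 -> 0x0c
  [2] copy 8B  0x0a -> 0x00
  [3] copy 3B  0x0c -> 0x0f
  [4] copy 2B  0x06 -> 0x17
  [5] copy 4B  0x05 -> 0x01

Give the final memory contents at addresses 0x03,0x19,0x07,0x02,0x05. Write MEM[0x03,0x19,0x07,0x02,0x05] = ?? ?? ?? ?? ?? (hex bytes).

#0 dst[0x00+8] := {0x5e,0x51,0x7d,0x1f,0xf0,0xcd,0x6f,0xc4}
#1 dst[0x0c+3] := {0x7d,0x1f,0xf0}
#2 dst[0x00+8] := {0x54,0x5e,0x7d,0x1f,0xf0,0xf0,0xcd,0x6f}
#3 dst[0x0f+3] := {0x7d,0x1f,0xf0}
#4 dst[0x17+2] := {0xcd,0x6f}
#5 dst[0x01+4] := {0xf0,0xcd,0x6f,0x06}
query mem[0x03]=0x6f, mem[0x19]=0x58, mem[0x07]=0x6f, mem[0x02]=0xcd, mem[0x05]=0xf0

MEM[0x03,0x19,0x07,0x02,0x05] = 6f 58 6f cd f0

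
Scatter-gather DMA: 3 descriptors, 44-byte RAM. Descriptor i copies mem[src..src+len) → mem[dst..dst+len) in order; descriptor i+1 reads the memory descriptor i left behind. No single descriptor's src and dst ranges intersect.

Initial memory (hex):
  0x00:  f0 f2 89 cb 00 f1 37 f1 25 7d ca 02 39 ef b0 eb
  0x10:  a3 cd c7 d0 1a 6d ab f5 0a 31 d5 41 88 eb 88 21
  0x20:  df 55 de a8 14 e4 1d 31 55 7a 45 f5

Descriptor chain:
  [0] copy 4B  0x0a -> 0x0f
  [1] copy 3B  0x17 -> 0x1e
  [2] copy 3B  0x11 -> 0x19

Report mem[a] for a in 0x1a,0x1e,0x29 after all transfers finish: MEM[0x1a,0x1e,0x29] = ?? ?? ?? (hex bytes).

D0: mem[0x0f..0x12] <- [ca 02 39 ef]
D1: mem[0x1e..0x20] <- [f5 0a 31]
D2: mem[0x19..0x1b] <- [39 ef d0]
query mem[0x1a]=0xef, mem[0x1e]=0xf5, mem[0x29]=0x7a

MEM[0x1a,0x1e,0x29] = ef f5 7a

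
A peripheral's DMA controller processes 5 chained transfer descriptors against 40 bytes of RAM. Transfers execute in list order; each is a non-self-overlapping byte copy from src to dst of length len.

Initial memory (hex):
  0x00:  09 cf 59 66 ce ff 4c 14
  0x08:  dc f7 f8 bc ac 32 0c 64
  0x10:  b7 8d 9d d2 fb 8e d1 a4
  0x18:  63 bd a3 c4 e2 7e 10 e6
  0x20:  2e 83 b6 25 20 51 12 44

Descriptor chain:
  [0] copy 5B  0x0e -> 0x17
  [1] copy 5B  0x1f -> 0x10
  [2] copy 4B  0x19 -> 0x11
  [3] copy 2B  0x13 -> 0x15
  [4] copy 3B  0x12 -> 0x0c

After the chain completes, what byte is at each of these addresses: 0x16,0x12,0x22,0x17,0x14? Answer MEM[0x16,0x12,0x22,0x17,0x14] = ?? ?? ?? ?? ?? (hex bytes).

MEM[0x16,0x12,0x22,0x17,0x14] = e2 8d b6 0c e2

  after D0: wrote 5B at 0x17 = 0c64b78d9d
  after D1: wrote 5B at 0x10 = e62e83b625
  after D2: wrote 4B at 0x11 = b78d9de2
  after D3: wrote 2B at 0x15 = 9de2
  after D4: wrote 3B at 0x0c = 8d9de2
query mem[0x16]=0xe2, mem[0x12]=0x8d, mem[0x22]=0xb6, mem[0x17]=0x0c, mem[0x14]=0xe2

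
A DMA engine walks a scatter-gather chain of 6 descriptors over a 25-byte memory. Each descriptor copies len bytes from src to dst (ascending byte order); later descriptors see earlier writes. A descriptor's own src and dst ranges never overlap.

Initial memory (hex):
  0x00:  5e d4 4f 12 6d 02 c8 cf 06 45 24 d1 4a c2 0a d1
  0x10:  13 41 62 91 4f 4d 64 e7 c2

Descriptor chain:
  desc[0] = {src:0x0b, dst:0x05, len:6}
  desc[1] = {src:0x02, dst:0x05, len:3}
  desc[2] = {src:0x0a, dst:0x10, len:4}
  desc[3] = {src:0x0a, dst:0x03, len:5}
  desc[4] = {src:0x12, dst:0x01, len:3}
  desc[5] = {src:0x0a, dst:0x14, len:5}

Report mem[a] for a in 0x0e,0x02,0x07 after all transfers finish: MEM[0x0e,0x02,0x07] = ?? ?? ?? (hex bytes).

MEM[0x0e,0x02,0x07] = 0a c2 0a

#0 dst[0x05+6] := {0xd1,0x4a,0xc2,0x0a,0xd1,0x13}
#1 dst[0x05+3] := {0x4f,0x12,0x6d}
#2 dst[0x10+4] := {0x13,0xd1,0x4a,0xc2}
#3 dst[0x03+5] := {0x13,0xd1,0x4a,0xc2,0x0a}
#4 dst[0x01+3] := {0x4a,0xc2,0x4f}
#5 dst[0x14+5] := {0x13,0xd1,0x4a,0xc2,0x0a}
query mem[0x0e]=0x0a, mem[0x02]=0xc2, mem[0x07]=0x0a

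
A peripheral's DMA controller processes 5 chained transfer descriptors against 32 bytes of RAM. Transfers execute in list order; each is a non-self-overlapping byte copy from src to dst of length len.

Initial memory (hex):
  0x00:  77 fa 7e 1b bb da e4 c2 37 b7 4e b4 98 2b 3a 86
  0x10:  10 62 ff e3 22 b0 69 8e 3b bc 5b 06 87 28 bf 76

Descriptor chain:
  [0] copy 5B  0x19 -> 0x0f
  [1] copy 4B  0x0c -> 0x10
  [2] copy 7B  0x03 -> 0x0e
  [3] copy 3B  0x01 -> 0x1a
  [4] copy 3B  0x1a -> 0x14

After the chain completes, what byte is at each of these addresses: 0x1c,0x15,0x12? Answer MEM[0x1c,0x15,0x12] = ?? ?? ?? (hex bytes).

MEM[0x1c,0x15,0x12] = 1b 7e c2

#0 dst[0x0f+5] := {0xbc,0x5b,0x06,0x87,0x28}
#1 dst[0x10+4] := {0x98,0x2b,0x3a,0xbc}
#2 dst[0x0e+7] := {0x1b,0xbb,0xda,0xe4,0xc2,0x37,0xb7}
#3 dst[0x1a+3] := {0xfa,0x7e,0x1b}
#4 dst[0x14+3] := {0xfa,0x7e,0x1b}
query mem[0x1c]=0x1b, mem[0x15]=0x7e, mem[0x12]=0xc2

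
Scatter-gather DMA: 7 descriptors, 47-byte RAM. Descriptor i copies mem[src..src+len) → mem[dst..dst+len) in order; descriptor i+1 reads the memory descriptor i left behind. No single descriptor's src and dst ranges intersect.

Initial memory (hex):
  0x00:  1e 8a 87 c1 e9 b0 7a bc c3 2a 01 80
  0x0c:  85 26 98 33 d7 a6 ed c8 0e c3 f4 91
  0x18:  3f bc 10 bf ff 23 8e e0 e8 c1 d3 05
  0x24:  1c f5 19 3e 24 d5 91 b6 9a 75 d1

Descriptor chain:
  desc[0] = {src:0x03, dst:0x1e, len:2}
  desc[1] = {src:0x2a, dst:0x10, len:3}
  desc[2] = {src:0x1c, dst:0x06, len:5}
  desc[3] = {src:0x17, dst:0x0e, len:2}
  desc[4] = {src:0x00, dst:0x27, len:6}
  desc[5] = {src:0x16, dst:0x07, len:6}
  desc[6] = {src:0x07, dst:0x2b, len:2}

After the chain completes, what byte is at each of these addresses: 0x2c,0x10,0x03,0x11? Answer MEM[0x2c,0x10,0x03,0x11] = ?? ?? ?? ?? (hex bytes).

MEM[0x2c,0x10,0x03,0x11] = 91 91 c1 b6

[0] 0x03->0x1e len=2 : c1 e9
[1] 0x2a->0x10 len=3 : 91 b6 9a
[2] 0x1c->0x06 len=5 : ff 23 c1 e9 e8
[3] 0x17->0x0e len=2 : 91 3f
[4] 0x00->0x27 len=6 : 1e 8a 87 c1 e9 b0
[5] 0x16->0x07 len=6 : f4 91 3f bc 10 bf
[6] 0x07->0x2b len=2 : f4 91
query mem[0x2c]=0x91, mem[0x10]=0x91, mem[0x03]=0xc1, mem[0x11]=0xb6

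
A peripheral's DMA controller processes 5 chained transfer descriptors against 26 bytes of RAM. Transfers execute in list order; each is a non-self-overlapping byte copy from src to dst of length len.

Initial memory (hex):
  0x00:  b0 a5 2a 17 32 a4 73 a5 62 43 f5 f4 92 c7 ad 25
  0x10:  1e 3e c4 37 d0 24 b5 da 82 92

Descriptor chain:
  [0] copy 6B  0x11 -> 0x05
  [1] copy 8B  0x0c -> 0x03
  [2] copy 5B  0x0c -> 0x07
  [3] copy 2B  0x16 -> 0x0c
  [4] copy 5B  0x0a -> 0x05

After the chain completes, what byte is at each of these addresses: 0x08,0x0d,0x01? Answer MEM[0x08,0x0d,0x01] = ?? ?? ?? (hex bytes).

[0] 0x11->0x05 len=6 : 3e c4 37 d0 24 b5
[1] 0x0c->0x03 len=8 : 92 c7 ad 25 1e 3e c4 37
[2] 0x0c->0x07 len=5 : 92 c7 ad 25 1e
[3] 0x16->0x0c len=2 : b5 da
[4] 0x0a->0x05 len=5 : 25 1e b5 da ad
query mem[0x08]=0xda, mem[0x0d]=0xda, mem[0x01]=0xa5

MEM[0x08,0x0d,0x01] = da da a5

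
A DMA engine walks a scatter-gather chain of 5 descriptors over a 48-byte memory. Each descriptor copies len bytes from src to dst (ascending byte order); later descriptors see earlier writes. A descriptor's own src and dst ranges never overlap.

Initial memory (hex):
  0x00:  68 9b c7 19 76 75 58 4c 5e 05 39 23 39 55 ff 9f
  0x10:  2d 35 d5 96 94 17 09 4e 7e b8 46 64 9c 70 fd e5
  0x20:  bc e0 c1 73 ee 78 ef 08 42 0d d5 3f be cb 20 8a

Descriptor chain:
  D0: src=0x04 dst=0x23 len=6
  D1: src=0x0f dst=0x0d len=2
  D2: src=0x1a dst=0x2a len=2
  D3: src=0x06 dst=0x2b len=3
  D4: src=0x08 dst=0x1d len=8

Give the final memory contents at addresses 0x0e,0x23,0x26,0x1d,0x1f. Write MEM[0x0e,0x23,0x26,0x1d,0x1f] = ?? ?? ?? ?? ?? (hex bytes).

MEM[0x0e,0x23,0x26,0x1d,0x1f] = 2d 2d 4c 5e 39

#0 dst[0x23+6] := {0x76,0x75,0x58,0x4c,0x5e,0x05}
#1 dst[0x0d+2] := {0x9f,0x2d}
#2 dst[0x2a+2] := {0x46,0x64}
#3 dst[0x2b+3] := {0x58,0x4c,0x5e}
#4 dst[0x1d+8] := {0x5e,0x05,0x39,0x23,0x39,0x9f,0x2d,0x9f}
query mem[0x0e]=0x2d, mem[0x23]=0x2d, mem[0x26]=0x4c, mem[0x1d]=0x5e, mem[0x1f]=0x39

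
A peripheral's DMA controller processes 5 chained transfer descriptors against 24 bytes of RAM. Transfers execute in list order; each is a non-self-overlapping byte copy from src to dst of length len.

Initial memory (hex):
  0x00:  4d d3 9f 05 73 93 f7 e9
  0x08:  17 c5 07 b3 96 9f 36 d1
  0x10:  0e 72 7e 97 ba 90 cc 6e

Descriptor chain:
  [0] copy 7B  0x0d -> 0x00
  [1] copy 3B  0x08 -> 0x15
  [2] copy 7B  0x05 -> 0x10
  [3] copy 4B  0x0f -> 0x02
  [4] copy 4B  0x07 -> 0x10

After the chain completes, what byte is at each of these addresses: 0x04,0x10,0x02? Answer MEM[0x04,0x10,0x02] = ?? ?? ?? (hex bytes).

MEM[0x04,0x10,0x02] = 97 e9 d1

D0: mem[0x00..0x06] <- [9f 36 d1 0e 72 7e 97]
D1: mem[0x15..0x17] <- [17 c5 07]
D2: mem[0x10..0x16] <- [7e 97 e9 17 c5 07 b3]
D3: mem[0x02..0x05] <- [d1 7e 97 e9]
D4: mem[0x10..0x13] <- [e9 17 c5 07]
query mem[0x04]=0x97, mem[0x10]=0xe9, mem[0x02]=0xd1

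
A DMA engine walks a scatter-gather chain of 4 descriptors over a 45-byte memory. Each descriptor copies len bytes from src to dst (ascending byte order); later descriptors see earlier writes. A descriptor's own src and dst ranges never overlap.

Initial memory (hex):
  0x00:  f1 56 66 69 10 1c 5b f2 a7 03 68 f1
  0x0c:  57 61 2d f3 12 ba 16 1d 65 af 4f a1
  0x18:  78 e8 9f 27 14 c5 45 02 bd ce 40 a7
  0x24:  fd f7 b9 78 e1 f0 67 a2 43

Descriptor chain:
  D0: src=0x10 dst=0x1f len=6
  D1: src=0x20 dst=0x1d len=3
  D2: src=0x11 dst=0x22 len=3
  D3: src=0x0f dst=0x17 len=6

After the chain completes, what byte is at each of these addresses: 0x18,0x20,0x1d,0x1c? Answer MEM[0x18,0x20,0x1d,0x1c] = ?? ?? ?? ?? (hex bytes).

#0 dst[0x1f+6] := {0x12,0xba,0x16,0x1d,0x65,0xaf}
#1 dst[0x1d+3] := {0xba,0x16,0x1d}
#2 dst[0x22+3] := {0xba,0x16,0x1d}
#3 dst[0x17+6] := {0xf3,0x12,0xba,0x16,0x1d,0x65}
query mem[0x18]=0x12, mem[0x20]=0xba, mem[0x1d]=0xba, mem[0x1c]=0x65

MEM[0x18,0x20,0x1d,0x1c] = 12 ba ba 65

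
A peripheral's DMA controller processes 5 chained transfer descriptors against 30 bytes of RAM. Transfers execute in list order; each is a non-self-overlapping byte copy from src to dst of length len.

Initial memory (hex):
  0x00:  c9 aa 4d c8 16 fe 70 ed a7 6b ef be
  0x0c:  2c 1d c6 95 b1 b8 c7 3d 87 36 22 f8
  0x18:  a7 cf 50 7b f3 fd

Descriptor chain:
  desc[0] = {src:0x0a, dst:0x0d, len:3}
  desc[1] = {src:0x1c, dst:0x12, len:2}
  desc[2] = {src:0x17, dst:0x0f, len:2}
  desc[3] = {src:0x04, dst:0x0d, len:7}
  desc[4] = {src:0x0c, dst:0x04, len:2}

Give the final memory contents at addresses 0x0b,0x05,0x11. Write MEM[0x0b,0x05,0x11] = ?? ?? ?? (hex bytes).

  after D0: wrote 3B at 0x0d = efbe2c
  after D1: wrote 2B at 0x12 = f3fd
  after D2: wrote 2B at 0x0f = f8a7
  after D3: wrote 7B at 0x0d = 16fe70eda76bef
  after D4: wrote 2B at 0x04 = 2c16
query mem[0x0b]=0xbe, mem[0x05]=0x16, mem[0x11]=0xa7

MEM[0x0b,0x05,0x11] = be 16 a7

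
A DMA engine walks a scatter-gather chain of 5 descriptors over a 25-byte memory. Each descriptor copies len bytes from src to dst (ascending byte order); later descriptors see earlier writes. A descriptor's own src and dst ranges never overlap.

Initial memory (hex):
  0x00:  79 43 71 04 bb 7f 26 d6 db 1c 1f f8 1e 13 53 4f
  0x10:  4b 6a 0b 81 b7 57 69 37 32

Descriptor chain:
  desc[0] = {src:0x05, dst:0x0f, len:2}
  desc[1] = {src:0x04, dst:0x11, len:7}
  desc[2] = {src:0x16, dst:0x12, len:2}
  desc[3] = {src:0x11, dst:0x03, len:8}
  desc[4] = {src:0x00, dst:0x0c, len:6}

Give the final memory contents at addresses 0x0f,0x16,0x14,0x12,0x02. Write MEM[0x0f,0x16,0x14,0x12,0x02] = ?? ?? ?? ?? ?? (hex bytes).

MEM[0x0f,0x16,0x14,0x12,0x02] = bb 1c d6 1c 71

#0 dst[0x0f+2] := {0x7f,0x26}
#1 dst[0x11+7] := {0xbb,0x7f,0x26,0xd6,0xdb,0x1c,0x1f}
#2 dst[0x12+2] := {0x1c,0x1f}
#3 dst[0x03+8] := {0xbb,0x1c,0x1f,0xd6,0xdb,0x1c,0x1f,0x32}
#4 dst[0x0c+6] := {0x79,0x43,0x71,0xbb,0x1c,0x1f}
query mem[0x0f]=0xbb, mem[0x16]=0x1c, mem[0x14]=0xd6, mem[0x12]=0x1c, mem[0x02]=0x71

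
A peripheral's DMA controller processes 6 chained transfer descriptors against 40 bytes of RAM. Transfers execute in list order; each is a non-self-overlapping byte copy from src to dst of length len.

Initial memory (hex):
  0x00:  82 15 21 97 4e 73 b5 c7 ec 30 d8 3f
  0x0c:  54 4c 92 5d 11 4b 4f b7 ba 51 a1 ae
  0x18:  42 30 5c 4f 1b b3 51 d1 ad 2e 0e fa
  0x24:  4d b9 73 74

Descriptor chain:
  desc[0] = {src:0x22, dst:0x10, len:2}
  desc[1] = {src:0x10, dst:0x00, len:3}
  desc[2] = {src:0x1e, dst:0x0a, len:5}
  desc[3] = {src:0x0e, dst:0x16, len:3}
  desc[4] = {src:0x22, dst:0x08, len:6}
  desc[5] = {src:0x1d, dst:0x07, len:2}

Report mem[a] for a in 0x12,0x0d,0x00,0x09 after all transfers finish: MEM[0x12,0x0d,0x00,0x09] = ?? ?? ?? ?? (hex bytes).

MEM[0x12,0x0d,0x00,0x09] = 4f 74 0e fa

[0] 0x22->0x10 len=2 : 0e fa
[1] 0x10->0x00 len=3 : 0e fa 4f
[2] 0x1e->0x0a len=5 : 51 d1 ad 2e 0e
[3] 0x0e->0x16 len=3 : 0e 5d 0e
[4] 0x22->0x08 len=6 : 0e fa 4d b9 73 74
[5] 0x1d->0x07 len=2 : b3 51
query mem[0x12]=0x4f, mem[0x0d]=0x74, mem[0x00]=0x0e, mem[0x09]=0xfa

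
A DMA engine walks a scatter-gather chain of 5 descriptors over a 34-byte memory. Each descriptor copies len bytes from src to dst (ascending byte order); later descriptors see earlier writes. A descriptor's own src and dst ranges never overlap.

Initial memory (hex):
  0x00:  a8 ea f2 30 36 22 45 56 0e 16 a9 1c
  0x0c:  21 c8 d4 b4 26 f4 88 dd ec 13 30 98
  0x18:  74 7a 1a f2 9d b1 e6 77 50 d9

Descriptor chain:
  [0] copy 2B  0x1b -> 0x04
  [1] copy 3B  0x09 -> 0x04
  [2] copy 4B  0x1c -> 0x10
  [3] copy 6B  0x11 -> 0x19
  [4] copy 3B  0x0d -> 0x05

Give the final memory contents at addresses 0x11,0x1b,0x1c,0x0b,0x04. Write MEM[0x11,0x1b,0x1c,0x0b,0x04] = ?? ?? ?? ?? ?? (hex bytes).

  after D0: wrote 2B at 0x04 = f29d
  after D1: wrote 3B at 0x04 = 16a91c
  after D2: wrote 4B at 0x10 = 9db1e677
  after D3: wrote 6B at 0x19 = b1e677ec1330
  after D4: wrote 3B at 0x05 = c8d4b4
query mem[0x11]=0xb1, mem[0x1b]=0x77, mem[0x1c]=0xec, mem[0x0b]=0x1c, mem[0x04]=0x16

MEM[0x11,0x1b,0x1c,0x0b,0x04] = b1 77 ec 1c 16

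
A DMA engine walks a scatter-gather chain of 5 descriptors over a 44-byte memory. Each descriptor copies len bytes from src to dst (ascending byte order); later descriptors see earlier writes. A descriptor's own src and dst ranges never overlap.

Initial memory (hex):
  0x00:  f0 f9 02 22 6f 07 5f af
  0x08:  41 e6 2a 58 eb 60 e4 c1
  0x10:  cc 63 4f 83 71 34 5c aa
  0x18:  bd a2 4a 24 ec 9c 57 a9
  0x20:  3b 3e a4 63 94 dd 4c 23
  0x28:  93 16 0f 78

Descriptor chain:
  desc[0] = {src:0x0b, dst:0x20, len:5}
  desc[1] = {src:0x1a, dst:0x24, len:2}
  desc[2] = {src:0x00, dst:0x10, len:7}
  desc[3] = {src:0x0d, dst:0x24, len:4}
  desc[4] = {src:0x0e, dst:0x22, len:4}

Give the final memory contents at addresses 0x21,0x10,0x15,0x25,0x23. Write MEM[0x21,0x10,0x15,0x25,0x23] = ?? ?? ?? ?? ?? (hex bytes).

D0: mem[0x20..0x24] <- [58 eb 60 e4 c1]
D1: mem[0x24..0x25] <- [4a 24]
D2: mem[0x10..0x16] <- [f0 f9 02 22 6f 07 5f]
D3: mem[0x24..0x27] <- [60 e4 c1 f0]
D4: mem[0x22..0x25] <- [e4 c1 f0 f9]
query mem[0x21]=0xeb, mem[0x10]=0xf0, mem[0x15]=0x07, mem[0x25]=0xf9, mem[0x23]=0xc1

MEM[0x21,0x10,0x15,0x25,0x23] = eb f0 07 f9 c1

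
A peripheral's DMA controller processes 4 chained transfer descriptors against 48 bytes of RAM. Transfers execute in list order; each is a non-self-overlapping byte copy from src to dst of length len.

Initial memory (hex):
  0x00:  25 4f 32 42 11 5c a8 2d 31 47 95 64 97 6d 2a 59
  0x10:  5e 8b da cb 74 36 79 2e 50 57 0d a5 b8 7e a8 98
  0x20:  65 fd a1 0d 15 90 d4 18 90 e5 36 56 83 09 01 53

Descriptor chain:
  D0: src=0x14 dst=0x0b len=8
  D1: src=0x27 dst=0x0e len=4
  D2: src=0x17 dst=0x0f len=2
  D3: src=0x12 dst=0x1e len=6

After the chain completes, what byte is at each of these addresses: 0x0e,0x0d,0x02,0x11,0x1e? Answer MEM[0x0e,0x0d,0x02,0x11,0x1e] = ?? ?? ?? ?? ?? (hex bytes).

MEM[0x0e,0x0d,0x02,0x11,0x1e] = 18 79 32 36 a5

  after D0: wrote 8B at 0x0b = 7436792e50570da5
  after D1: wrote 4B at 0x0e = 1890e536
  after D2: wrote 2B at 0x0f = 2e50
  after D3: wrote 6B at 0x1e = a5cb7436792e
query mem[0x0e]=0x18, mem[0x0d]=0x79, mem[0x02]=0x32, mem[0x11]=0x36, mem[0x1e]=0xa5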